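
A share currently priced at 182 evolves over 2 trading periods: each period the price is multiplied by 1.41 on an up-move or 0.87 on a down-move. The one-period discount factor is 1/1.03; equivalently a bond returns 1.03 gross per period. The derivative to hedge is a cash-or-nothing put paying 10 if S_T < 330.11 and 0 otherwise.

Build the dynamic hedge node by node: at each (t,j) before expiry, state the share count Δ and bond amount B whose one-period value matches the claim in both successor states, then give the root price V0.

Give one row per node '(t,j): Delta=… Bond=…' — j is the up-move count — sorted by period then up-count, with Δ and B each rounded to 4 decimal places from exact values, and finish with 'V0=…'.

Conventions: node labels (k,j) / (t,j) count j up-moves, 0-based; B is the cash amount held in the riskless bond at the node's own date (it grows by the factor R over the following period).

No-arbitrage ⇒ martingale measure with p* = (R−d)/(u−d) = 0.2963.
Expiry values: V(2,0)=10.0000, V(2,1)=10.0000, V(2,2)=0.0000
(1,0): S=158.3400. Δ = (V_up−V_dn)/(S_up−S_dn) = (10.0000−10.0000)/(223.2594−137.7558) = 0.0000. V = [p*·10.0000 + (1−p*)·10.0000]/1.03 = 9.7087. B = V − Δ·S = 9.7087.
(1,1): S=256.6200. Δ = (V_up−V_dn)/(S_up−S_dn) = (0.0000−10.0000)/(361.8342−223.2594) = -0.0722. V = [p*·0.0000 + (1−p*)·10.0000]/1.03 = 6.8321. B = V − Δ·S = 25.3506.
(0,0): S=182.0000. Δ = (V_up−V_dn)/(S_up−S_dn) = (6.8321−9.7087)/(256.6200−158.3400) = -0.0293. V = [p*·6.8321 + (1−p*)·9.7087]/1.03 = 8.5984. B = V − Δ·S = 13.9256.
As a check, the time-0 holding Δ(0,0)·S0 + B(0,0) comes to 8.5984 — exactly V0.

(0,0): Delta=-0.0293 Bond=13.9256
(1,0): Delta=0.0000 Bond=9.7087
(1,1): Delta=-0.0722 Bond=25.3506
V0=8.5984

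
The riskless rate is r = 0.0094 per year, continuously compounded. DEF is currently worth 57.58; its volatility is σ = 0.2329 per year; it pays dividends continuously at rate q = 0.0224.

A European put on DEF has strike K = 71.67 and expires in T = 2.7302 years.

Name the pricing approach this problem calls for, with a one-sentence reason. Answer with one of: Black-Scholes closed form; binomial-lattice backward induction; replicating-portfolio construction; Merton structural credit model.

framework: Black-Scholes closed form

Key observation: a European-exercise option on DEF struck at 71.67 — a GBM underlying with constant parameters — admits an analytic price: the data contain no early exercise, no discrete tree, no debt structure.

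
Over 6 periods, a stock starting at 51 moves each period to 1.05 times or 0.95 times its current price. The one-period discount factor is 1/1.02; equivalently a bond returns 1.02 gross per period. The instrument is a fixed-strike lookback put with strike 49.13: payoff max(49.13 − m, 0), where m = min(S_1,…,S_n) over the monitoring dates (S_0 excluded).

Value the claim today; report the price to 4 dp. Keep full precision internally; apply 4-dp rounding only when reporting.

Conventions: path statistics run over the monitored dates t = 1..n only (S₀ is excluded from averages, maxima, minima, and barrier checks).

Set p* = 0.7000 (from d < R < u); the path-dependent value is the discounted p*-expectation over all price paths.
Enumerate all 2^6 = 64 price paths (U = up ×1.05, D = down ×0.95); each path with k up-moves has probability p*^k·(1−p*)^(6−k).
DDDDDD: m=37.4897, payoff=11.6403, prob=0.000729
UDDDDD: m=41.4360, payoff=7.6940, prob=0.001701
DUDDDD: m=41.4360, payoff=7.6940, prob=0.001701
UUDDDD: m=45.7977, payoff=3.3323, prob=0.003969
DDUDDD: m=41.4360, payoff=7.6940, prob=0.001701
UDUDDD: m=45.7977, payoff=3.3323, prob=0.003969
DUUDDD: m=45.7977, payoff=3.3323, prob=0.003969
UUUDDD: m=50.6185, payoff=0.0000, prob=0.009261
DDDUDD: m=41.4360, payoff=7.6940, prob=0.001701
UDDUDD: m=45.7977, payoff=3.3323, prob=0.003969
DUDUDD: m=45.7977, payoff=3.3323, prob=0.003969
UUDUDD: m=50.6185, payoff=0.0000, prob=0.009261
DDUUDD: m=45.7977, payoff=3.3323, prob=0.003969
UDUUDD: m=50.6185, payoff=0.0000, prob=0.009261
DUUUDD: m=48.4500, payoff=0.6800, prob=0.009261
UUUUDD: m=53.5500, payoff=0.0000, prob=0.021609
DDDDUD: m=41.4360, payoff=7.6940, prob=0.001701
UDDDUD: m=45.7977, payoff=3.3323, prob=0.003969
DUDDUD: m=45.7977, payoff=3.3323, prob=0.003969
UUDDUD: m=50.6185, payoff=0.0000, prob=0.009261
DDUDUD: m=45.7977, payoff=3.3323, prob=0.003969
UDUDUD: m=50.6185, payoff=0.0000, prob=0.009261
DUUDUD: m=48.4500, payoff=0.6800, prob=0.009261
UUUDUD: m=53.5500, payoff=0.0000, prob=0.021609
DDDUUD: m=43.7261, payoff=5.4039, prob=0.003969
UDDUUD: m=48.3289, payoff=0.8011, prob=0.009261
DUDUUD: m=48.3289, payoff=0.8011, prob=0.009261
UUDUUD: m=53.4161, payoff=0.0000, prob=0.021609
DDUUUD: m=46.0275, payoff=3.1025, prob=0.009261
UDUUUD: m=50.8725, payoff=0.0000, prob=0.021609
DUUUUD: m=48.4500, payoff=0.6800, prob=0.021609
UUUUUD: m=53.5500, payoff=0.0000, prob=0.050421
DDDDDU: m=39.4628, payoff=9.6672, prob=0.001701
UDDDDU: m=43.6168, payoff=5.5132, prob=0.003969
DUDDDU: m=43.6168, payoff=5.5132, prob=0.003969
UUDDDU: m=48.2081, payoff=0.9219, prob=0.009261
DDUDDU: m=43.6168, payoff=5.5132, prob=0.003969
UDUDDU: m=48.2081, payoff=0.9219, prob=0.009261
DUUDDU: m=48.2081, payoff=0.9219, prob=0.009261
UUUDDU: m=53.2826, payoff=0.0000, prob=0.021609
DDDUDU: m=43.6168, payoff=5.5132, prob=0.003969
UDDUDU: m=48.2081, payoff=0.9219, prob=0.009261
DUDUDU: m=48.2081, payoff=0.9219, prob=0.009261
UUDUDU: m=53.2826, payoff=0.0000, prob=0.021609
DDUUDU: m=46.0275, payoff=3.1025, prob=0.009261
UDUUDU: m=50.8725, payoff=0.0000, prob=0.021609
DUUUDU: m=48.4500, payoff=0.6800, prob=0.021609
UUUUDU: m=53.5500, payoff=0.0000, prob=0.050421
DDDDUU: m=41.5398, payoff=7.5902, prob=0.003969
UDDDUU: m=45.9124, payoff=3.2176, prob=0.009261
DUDDUU: m=45.9124, payoff=3.2176, prob=0.009261
UUDDUU: m=50.7453, payoff=0.0000, prob=0.021609
DDUDUU: m=45.9124, payoff=3.2176, prob=0.009261
UDUDUU: m=50.7453, payoff=0.0000, prob=0.021609
DUUDUU: m=48.4500, payoff=0.6800, prob=0.021609
UUUDUU: m=53.5500, payoff=0.0000, prob=0.050421
DDDUUU: m=43.7261, payoff=5.4039, prob=0.009261
UDDUUU: m=48.3289, payoff=0.8011, prob=0.021609
DUDUUU: m=48.3289, payoff=0.8011, prob=0.021609
UUDUUU: m=53.4161, payoff=0.0000, prob=0.050421
DDUUUU: m=46.0275, payoff=3.1025, prob=0.021609
UDUUUU: m=50.8725, payoff=0.0000, prob=0.050421
DUUUUU: m=48.4500, payoff=0.6800, prob=0.050421
UUUUUU: m=53.5500, payoff=0.0000, prob=0.117649
Price = Σ prob·payoff / R^6 = 0.795564 / 1.126162 = 0.7064

price = 0.7064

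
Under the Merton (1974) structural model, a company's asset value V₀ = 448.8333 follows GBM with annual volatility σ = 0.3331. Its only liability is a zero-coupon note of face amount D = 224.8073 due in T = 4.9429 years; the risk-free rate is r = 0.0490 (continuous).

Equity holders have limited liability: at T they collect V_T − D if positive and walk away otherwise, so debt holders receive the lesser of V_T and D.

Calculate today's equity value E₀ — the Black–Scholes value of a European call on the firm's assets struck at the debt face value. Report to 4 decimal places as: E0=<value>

E0=282.2210

Work the structural quantities from V₀ = 448.8333 against face 224.8073:
d₁ = [ln(V₀/D) + (r + σ²/2)T] / (σ√T)
   = [ln(448.8333/224.8073) + (0.0490 + 0.5·0.3331²)·4.9429] / (0.3331·√4.9429)
   = [0.691408 + 0.516423] / 0.740569 = 1.630950
d₂ = d₁ − σ√T = 1.630950 − 0.740569 = 0.890381
N(d₁) = 0.948550,  N(d₂) = 0.813369,  e^(−rT) = 0.784898
E₀ = V₀·N(d₁) − D·e^(−rT)·N(d₂)
   = 448.8333·0.948550 − 224.8073·0.784898·0.813369 = 282.221049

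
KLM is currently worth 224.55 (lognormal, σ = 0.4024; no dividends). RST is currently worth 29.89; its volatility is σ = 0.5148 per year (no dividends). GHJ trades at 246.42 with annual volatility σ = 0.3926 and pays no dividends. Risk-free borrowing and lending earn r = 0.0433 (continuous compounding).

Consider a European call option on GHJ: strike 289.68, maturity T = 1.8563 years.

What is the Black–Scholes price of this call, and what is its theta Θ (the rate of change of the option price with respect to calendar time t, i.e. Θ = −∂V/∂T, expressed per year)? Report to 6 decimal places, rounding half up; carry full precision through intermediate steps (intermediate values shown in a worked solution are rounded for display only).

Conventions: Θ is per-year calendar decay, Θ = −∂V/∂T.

σ√T = 0.3926·√1.8563 = 0.534902
d₁ = (ln(S/K) + (r+σ²/2)T) / (σ√T) = (ln(246.42/289.68) + (0.0433+0.3926²/2)·1.8563) / 0.534902 = (-0.161739 + 0.223438) / 0.534902 = 0.115345
d₂ = d₁ − σ√T = 0.115345 − 0.534902 = -0.419557
e^{−rT} = 0.922768
N(d₁) = 0.545914,  N(d₂) = 0.337405
Call price V = S·N(d₁) − K·e^{−rT}·N(d₂) = 134.524206 − 90.190732 = 44.333474
φ(d₁) = (1/√(2π))·e^{−d₁²/2} = 0.396297
Θ = −S·φ(d₁)·σ/(2√T) − r·K·e^{−rT}·N(d₂) = −14.069971 − 3.905259 = -17.975229

price = 44.333474
Θ = -17.975229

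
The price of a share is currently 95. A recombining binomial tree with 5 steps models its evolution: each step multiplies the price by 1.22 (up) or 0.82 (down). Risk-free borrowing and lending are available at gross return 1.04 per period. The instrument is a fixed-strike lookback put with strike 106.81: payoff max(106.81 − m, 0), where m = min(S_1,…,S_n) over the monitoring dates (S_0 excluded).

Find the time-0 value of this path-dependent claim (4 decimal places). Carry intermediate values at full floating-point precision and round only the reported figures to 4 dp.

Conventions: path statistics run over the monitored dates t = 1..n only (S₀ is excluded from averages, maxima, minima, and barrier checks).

Risk-neutral up-probability p* = (R−d)/(u−d) = (1.04−0.82)/(1.22−0.82) = 0.5500; the claim prices as the p*-weighted sum of path payoffs discounted by R^5.
Enumerate all 2^5 = 32 price paths (U = up ×1.22, D = down ×0.82); each path with k up-moves has probability p*^k·(1−p*)^(5−k).
DDDDD: m=35.2203, payoff=71.5897, prob=0.018453
UDDDD: m=52.4009, payoff=54.4091, prob=0.022553
DUDDD: m=52.4009, payoff=54.4091, prob=0.022553
UUDDD: m=77.9623, payoff=28.8477, prob=0.027565
DDUDD: m=52.4009, payoff=54.4091, prob=0.022553
UDUDD: m=77.9623, payoff=28.8477, prob=0.027565
DUUDD: m=77.9000, payoff=28.9100, prob=0.027565
UUUDD: m=115.9000, payoff=0.0000, prob=0.033691
DDDUD: m=52.3800, payoff=54.4300, prob=0.022553
UDDUD: m=77.9312, payoff=28.8788, prob=0.027565
DUDUD: m=77.9000, payoff=28.9100, prob=0.027565
UUDUD: m=115.9000, payoff=0.0000, prob=0.033691
DDUUD: m=63.8780, payoff=42.9320, prob=0.027565
UDUUD: m=95.0380, payoff=11.7720, prob=0.033691
DUUUD: m=77.9000, payoff=28.9100, prob=0.033691
UUUUD: m=115.9000, payoff=0.0000, prob=0.041178
DDDDU: m=42.9516, payoff=63.8584, prob=0.022553
UDDDU: m=63.9036, payoff=42.9064, prob=0.027565
DUDDU: m=63.9036, payoff=42.9064, prob=0.027565
UUDDU: m=95.0760, payoff=11.7340, prob=0.033691
DDUDU: m=63.8780, payoff=42.9320, prob=0.027565
UDUDU: m=95.0380, payoff=11.7720, prob=0.033691
DUUDU: m=77.9000, payoff=28.9100, prob=0.033691
UUUDU: m=115.9000, payoff=0.0000, prob=0.041178
DDDUU: m=52.3800, payoff=54.4300, prob=0.027565
UDDUU: m=77.9312, payoff=28.8788, prob=0.033691
DUDUU: m=77.9000, payoff=28.9100, prob=0.033691
UUDUU: m=115.9000, payoff=0.0000, prob=0.041178
DDUUU: m=63.8780, payoff=42.9320, prob=0.033691
UDUUU: m=95.0380, payoff=11.7720, prob=0.041178
DUUUU: m=77.9000, payoff=28.9100, prob=0.041178
UUUUU: m=115.9000, payoff=0.0000, prob=0.050328
Price = Σ prob·payoff / R^5 = 26.088292 / 1.216653 = 21.4427

price = 21.4427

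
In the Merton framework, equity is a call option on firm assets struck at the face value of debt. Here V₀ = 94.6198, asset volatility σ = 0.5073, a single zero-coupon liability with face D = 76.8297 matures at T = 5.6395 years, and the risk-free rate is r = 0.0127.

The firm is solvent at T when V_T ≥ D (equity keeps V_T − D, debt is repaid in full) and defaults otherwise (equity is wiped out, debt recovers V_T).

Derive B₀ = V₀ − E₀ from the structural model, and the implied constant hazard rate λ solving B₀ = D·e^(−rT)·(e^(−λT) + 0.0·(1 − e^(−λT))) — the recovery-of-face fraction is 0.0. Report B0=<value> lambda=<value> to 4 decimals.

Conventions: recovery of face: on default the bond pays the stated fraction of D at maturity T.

Equity is a call on the firm's assets struck at D = 76.8297:
d₁ = [ln(V₀/D) + (r + σ²/2)T] / (σ√T)
   = [ln(94.6198/76.8297) + (0.0127 + 0.5·0.5073²)·5.6395] / (0.5073·√5.6395)
   = [0.208275 + 0.797294] / 1.204717 = 0.834693
d₂ = d₁ − σ√T = 0.834693 − 1.204717 = -0.370024
N(d₁) = 0.798055,  N(d₂) = 0.355682,  e^(−rT) = 0.930883
E₀ = V₀·N(d₁) − D·e^(−rT)·N(d₂)
   = 94.6198·0.798055 − 76.8297·0.930883·0.355682 = 50.073578
B₀ = V₀ − E₀ = 94.6198 − 50.073578 = 44.546222
e^(−λT) = (B₀·e^(rT)/D − 0)/(1 − 0) = (44.5462·1.074249/76.8297 − 0)/1 = 0.62285422
λ = −ln(0.62285422)/5.6395 = 0.083951

B0=44.5462 lambda=0.0840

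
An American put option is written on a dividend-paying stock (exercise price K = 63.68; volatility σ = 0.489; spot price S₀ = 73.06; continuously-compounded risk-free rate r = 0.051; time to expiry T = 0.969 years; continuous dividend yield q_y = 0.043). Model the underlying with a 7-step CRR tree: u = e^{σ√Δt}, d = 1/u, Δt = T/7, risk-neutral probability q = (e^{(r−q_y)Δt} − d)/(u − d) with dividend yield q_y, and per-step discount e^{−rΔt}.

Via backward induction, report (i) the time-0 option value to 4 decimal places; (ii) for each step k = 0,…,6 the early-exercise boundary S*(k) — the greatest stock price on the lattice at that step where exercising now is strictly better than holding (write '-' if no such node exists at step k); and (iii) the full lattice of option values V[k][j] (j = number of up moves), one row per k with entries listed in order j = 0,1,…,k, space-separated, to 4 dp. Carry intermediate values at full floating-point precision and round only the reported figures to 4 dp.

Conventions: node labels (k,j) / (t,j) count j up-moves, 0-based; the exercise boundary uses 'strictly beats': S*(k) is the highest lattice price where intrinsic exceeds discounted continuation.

price = 8.3310
boundary = - - - - 35.2876 42.3289 50.7751
tree:
8.3310
11.8837 4.2501
16.4821 6.6187 1.5093
22.0904 10.0916 2.6058 0.2332
28.3924 14.9645 4.4734 0.4331 0.0000
34.2624 21.3511 7.6282 0.8042 0.0000 0.0000
39.1559 28.3924 12.9049 1.4934 0.0000 0.0000 0.0000
43.2354 34.2624 21.3511 2.7733 0.0000 0.0000 0.0000 0.0000

params: Δt=0.13843 u=1.19954 d=0.83365 q=0.45767 e^(-rΔt)=0.99297
t_7 payoffs: 43.2354 34.2624 21.3511 2.7733 0.0000 0.0000 0.0000 0.0000
t_6: node(6,0) S=24.5241 payoff=39.1559 vs cont=38.8534 → 39.1559 [stop]  node(6,1) S=35.2876 payoff=28.3924 vs cont=28.1538 → 28.3924 [stop]  node(6,2) S=50.7751 payoff=12.9049 vs cont=12.7582 → 12.9049 [stop]  node(6,3) S=73.0600 payoff=0.0000 vs cont=1.4934 → 1.4934 [wait]  node(6,4) S=105.1256 payoff=0.0000 vs cont=0.0000 → 0.0000 [wait]  node(6,5) S=151.2645 payoff=0.0000 vs cont=0.0000 → 0.0000 [wait]  node(6,6) S=217.6536 payoff=0.0000 vs cont=0.0000 → 0.0000 [wait]  ⇒ S*(6)=50.7751
t_5: node(5,0) S=29.4176 payoff=34.2624 vs cont=33.9890 → 34.2624 [stop]  node(5,1) S=42.3289 payoff=21.3511 vs cont=21.1544 → 21.3511 [stop]  node(5,2) S=60.9067 payoff=2.7733 vs cont=7.6282 → 7.6282 [wait]  node(5,3) S=87.6383 payoff=0.0000 vs cont=0.8042 → 0.8042 [wait]  node(5,4) S=126.1022 payoff=0.0000 vs cont=0.0000 → 0.0000 [wait]  node(5,5) S=181.4477 payoff=0.0000 vs cont=0.0000 → 0.0000 [wait]  ⇒ S*(5)=42.3289
t_4: node(4,0) S=35.2876 payoff=28.3924 vs cont=28.1538 → 28.3924 [stop]  node(4,1) S=50.7751 payoff=12.9049 vs cont=14.9645 → 14.9645 [wait]  node(4,2) S=73.0600 payoff=0.0000 vs cont=4.4734 → 4.4734 [wait]  node(4,3) S=105.1256 payoff=0.0000 vs cont=0.4331 → 0.4331 [wait]  node(4,4) S=151.2645 payoff=0.0000 vs cont=0.0000 → 0.0000 [wait]  ⇒ S*(4)=35.2876
t_3: node(3,0) S=42.3289 payoff=21.3511 vs cont=22.0904 → 22.0904 [wait]  node(3,1) S=60.9067 payoff=2.7733 vs cont=10.0916 → 10.0916 [wait]  node(3,2) S=87.6383 payoff=0.0000 vs cont=2.6058 → 2.6058 [wait]  node(3,3) S=126.1022 payoff=0.0000 vs cont=0.2332 → 0.2332 [wait]  ⇒ S*(3)=-
t_2: node(2,0) S=50.7751 payoff=12.9049 vs cont=16.4821 → 16.4821 [wait]  node(2,1) S=73.0600 payoff=0.0000 vs cont=6.6187 → 6.6187 [wait]  node(2,2) S=105.1256 payoff=0.0000 vs cont=1.5093 → 1.5093 [wait]  ⇒ S*(2)=-
t_1: node(1,0) S=60.9067 payoff=2.7733 vs cont=11.8837 → 11.8837 [wait]  node(1,1) S=87.6383 payoff=0.0000 vs cont=4.2501 → 4.2501 [wait]  ⇒ S*(1)=-
t_0: node(0,0) S=73.0600 payoff=0.0000 vs cont=8.3310 → 8.3310 [wait]  ⇒ S*(0)=-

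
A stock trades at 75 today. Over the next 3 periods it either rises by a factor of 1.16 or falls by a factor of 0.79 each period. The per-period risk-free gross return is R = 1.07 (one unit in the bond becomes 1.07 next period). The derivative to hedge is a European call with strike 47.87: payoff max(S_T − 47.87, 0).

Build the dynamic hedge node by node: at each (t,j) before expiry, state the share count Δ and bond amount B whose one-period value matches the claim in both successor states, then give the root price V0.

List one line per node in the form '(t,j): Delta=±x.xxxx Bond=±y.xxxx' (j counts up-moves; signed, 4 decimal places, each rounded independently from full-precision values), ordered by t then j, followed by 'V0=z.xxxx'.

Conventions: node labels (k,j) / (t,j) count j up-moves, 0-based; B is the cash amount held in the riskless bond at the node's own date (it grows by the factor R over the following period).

(0,0): Delta=0.9797 Bond=-37.4269
(1,0): Delta=0.8871 Bond=-34.5565
(1,1): Delta=1.0000 Bond=-41.8115
(2,0): Delta=0.3711 Bond=-12.8242
(2,1): Delta=1.0000 Bond=-44.7383
(2,2): Delta=1.0000 Bond=-44.7383
V0=36.0518

Arbitrage-free pricing uses the up-move probability p* = (R−d)/(u−d) = 0.7568, discounting each step at R = 1.07.
Terminal payoffs: V(3,0)=0.0000, V(3,1)=6.4267, V(3,2)=31.8568, V(3,3)=69.1972
Node (2,0) S=46.8075: V=(p*·6.4267+(1−p*)·0.0000)/1.07=4.5453; Δ=(6.4267−0.0000)/(54.2967−36.9779)=0.3711; B=V−Δ·S=-12.8242
Node (2,1) S=68.7300: V=(p*·31.8568+(1−p*)·6.4267)/1.07=23.9917; Δ=(31.8568−6.4267)/(79.7268−54.2967)=1.0000; B=V−Δ·S=-44.7383
Node (2,2) S=100.9200: V=(p*·69.1972+(1−p*)·31.8568)/1.07=56.1817; Δ=(69.1972−31.8568)/(117.0672−79.7268)=1.0000; B=V−Δ·S=-44.7383
Node (1,0) S=59.2500: V=(p*·23.9917+(1−p*)·4.5453)/1.07=18.0014; Δ=(23.9917−4.5453)/(68.7300−46.8075)=0.8871; B=V−Δ·S=-34.5565
Node (1,1) S=87.0000: V=(p*·56.1817+(1−p*)·23.9917)/1.07=45.1885; Δ=(56.1817−23.9917)/(100.9200−68.7300)=1.0000; B=V−Δ·S=-41.8115
Node (0,0) S=75.0000: V=(p*·45.1885+(1−p*)·18.0014)/1.07=36.0518; Δ=(45.1885−18.0014)/(87.0000−59.2500)=0.9797; B=V−Δ·S=-37.4269
Check: Δ(0,0)·S0 + B(0,0) = 36.0518 = V0.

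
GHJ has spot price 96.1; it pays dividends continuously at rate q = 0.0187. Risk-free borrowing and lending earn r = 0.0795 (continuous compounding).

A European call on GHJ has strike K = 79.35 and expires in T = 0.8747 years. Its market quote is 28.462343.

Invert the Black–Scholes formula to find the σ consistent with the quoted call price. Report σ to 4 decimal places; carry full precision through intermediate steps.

sigma = 0.5220

At σ = 0.5220 the Black–Scholes value reproduces the quote:
σ√T = 0.522·√0.8747 = 0.488203
d₁ = (ln(S/K) + (r−q+σ²/2)T) / (σ√T) = (ln(96.1/79.35) + (0.0795−0.0187+0.522²/2)·0.8747) / 0.488203 = (0.191521 + 0.172353) / 0.488203 = 0.745333
d₂ = d₁ − σ√T = 0.745333 − 0.488203 = 0.257130
e^{−rT} = 0.932824
e^{−qT} = 0.983776
N(d₁) = 0.771965,  N(d₂) = 0.601461
V = S·e^{−qT}·N(d₁) − K·e^{−rT}·N(d₂) = 72.982237 − 44.519895 = 28.462343 (the observed quote) — the price is monotone increasing in volatility, hence this σ is the only solution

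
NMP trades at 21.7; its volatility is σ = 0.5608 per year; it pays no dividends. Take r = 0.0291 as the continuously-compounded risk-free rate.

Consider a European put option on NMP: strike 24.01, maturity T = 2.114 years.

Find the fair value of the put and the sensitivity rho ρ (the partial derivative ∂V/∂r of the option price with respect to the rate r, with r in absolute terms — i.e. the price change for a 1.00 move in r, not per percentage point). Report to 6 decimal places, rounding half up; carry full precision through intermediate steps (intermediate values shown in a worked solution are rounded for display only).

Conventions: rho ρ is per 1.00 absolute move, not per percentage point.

price = 7.453460
ρ = -32.260621

σ√T = 0.5608·√2.114 = 0.815381
d₁ = (ln(S/K) + (r+σ²/2)T) / (σ√T) = (ln(21.7/24.01) + (0.0291+0.5608²/2)·2.114) / 0.815381 = (-0.101158 + 0.393940) / 0.815381 = 0.359074
d₂ = d₁ − σ√T = 0.359074 − 0.815381 = -0.456307
e^{−rT} = 0.940337
N(−d₁) = 0.359770,  N(−d₂) = 0.675915
Put price V = K·e^{−rT}·N(−d₂) − S·N(−d₁) = 15.260464 − 7.807005 = 7.453460
ρ = −K·T·e^{−rT}·N(−d₂) = -32.260621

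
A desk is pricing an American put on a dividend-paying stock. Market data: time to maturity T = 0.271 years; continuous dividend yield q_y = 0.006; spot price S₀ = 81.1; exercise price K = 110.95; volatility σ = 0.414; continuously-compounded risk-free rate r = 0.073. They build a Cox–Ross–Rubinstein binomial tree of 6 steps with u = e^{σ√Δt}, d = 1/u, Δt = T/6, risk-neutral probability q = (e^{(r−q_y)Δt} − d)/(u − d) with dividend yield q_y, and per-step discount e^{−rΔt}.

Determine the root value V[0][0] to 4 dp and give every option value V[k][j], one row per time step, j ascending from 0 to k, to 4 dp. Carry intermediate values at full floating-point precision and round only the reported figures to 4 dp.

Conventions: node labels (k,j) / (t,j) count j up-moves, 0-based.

price = 29.8500
tree:
29.8500
36.6807 22.8267
42.9361 29.8500 15.8201
48.6646 36.6807 22.3911 9.2277
53.9106 42.9361 29.8500 14.8032 3.6061
58.7148 48.6646 36.6807 22.3911 7.1675 0.0000
63.1143 53.9106 42.9361 29.8500 14.2461 0.0000 0.0000

params: Δt=0.04517 u=1.09197 d=0.91577 q=0.49522 e^(-rΔt)=0.99671
t_6 payoffs: 63.1143 53.9106 42.9361 29.8500 14.2461 0.0000 0.0000
k=5: node(5,0) S=52.2352 payoff=58.7148 vs cont=58.3637 → 58.7148 [stop]  node(5,1) S=62.2854 payoff=48.6646 vs cont=48.3162 → 48.6646 [stop]  node(5,2) S=74.2693 payoff=36.6807 vs cont=36.3356 → 36.6807 [stop]  node(5,3) S=88.5589 payoff=22.3911 vs cont=22.0499 → 22.3911 [stop]  node(5,4) S=105.5979 payoff=5.3521 vs cont=7.1675 → 7.1675 [wait]  node(5,5) S=125.9152 payoff=0.0000 vs cont=0.0000 → 0.0000 [wait]
k=4: node(4,0) S=57.0394 payoff=53.9106 vs cont=53.5608 → 53.9106 [stop]  node(4,1) S=68.0139 payoff=42.9361 vs cont=42.5893 → 42.9361 [stop]  node(4,2) S=81.1000 payoff=29.8500 vs cont=29.5068 → 29.8500 [stop]  node(4,3) S=96.7039 payoff=14.2461 vs cont=14.8032 → 14.8032 [wait]  node(4,4) S=115.3099 payoff=0.0000 vs cont=3.6061 → 3.6061 [wait]
k=3: node(3,0) S=62.2854 payoff=48.6646 vs cont=48.3162 → 48.6646 [stop]  node(3,1) S=74.2693 payoff=36.6807 vs cont=36.3356 → 36.6807 [stop]  node(3,2) S=88.5589 payoff=22.3911 vs cont=22.3248 → 22.3911 [stop]  node(3,3) S=105.5979 payoff=5.3521 vs cont=9.2277 → 9.2277 [wait]
k=2: node(2,0) S=68.0139 payoff=42.9361 vs cont=42.5893 → 42.9361 [stop]  node(2,1) S=81.1000 payoff=29.8500 vs cont=29.5068 → 29.8500 [stop]  node(2,2) S=96.7039 payoff=14.2461 vs cont=15.8201 → 15.8201 [wait]
k=1: node(1,0) S=74.2693 payoff=36.6807 vs cont=36.3356 → 36.6807 [stop]  node(1,1) S=88.5589 payoff=22.3911 vs cont=22.8267 → 22.8267 [wait]
k=0: node(0,0) S=81.1000 payoff=29.8500 vs cont=29.7218 → 29.8500 [stop]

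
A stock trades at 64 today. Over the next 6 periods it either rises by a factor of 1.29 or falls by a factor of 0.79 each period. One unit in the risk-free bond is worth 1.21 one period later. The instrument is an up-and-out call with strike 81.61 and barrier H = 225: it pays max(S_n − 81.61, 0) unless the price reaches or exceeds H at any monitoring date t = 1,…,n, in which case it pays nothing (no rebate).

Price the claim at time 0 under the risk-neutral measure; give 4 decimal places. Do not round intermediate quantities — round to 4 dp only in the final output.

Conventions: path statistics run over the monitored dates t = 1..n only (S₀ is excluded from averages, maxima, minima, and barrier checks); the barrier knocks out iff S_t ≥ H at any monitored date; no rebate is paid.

price = 12.3210

Set p* = 0.8400 (from d < R < u); the path-dependent value is the discounted p*-expectation over all price paths.
Enumerate all 2^6 = 64 price paths (U = up ×1.29, D = down ×0.79); each path with k up-moves has probability p*^k·(1−p*)^(6−k).
DDDDDD: M=50.5600, payoff=0.0000, prob=0.000017
UDDDDD: M=82.5600, payoff=0.0000, prob=0.000088
DUDDDD: M=65.2224, payoff=0.0000, prob=0.000088
UUDDDD: M=106.5024, payoff=0.0000, prob=0.000462
DDUDDD: M=51.5257, payoff=0.0000, prob=0.000088
UDUDDD: M=84.1369, payoff=0.0000, prob=0.000462
DUUDDD: M=84.1369, payoff=0.0000, prob=0.000462
UUUDDD: M=137.3881, payoff=0.0000, prob=0.002428
DDDUDD: M=50.5600, payoff=0.0000, prob=0.000088
UDDUDD: M=82.5600, payoff=0.0000, prob=0.000462
DUDUDD: M=66.4681, payoff=0.0000, prob=0.000462
UUDUDD: M=108.5366, payoff=0.0000, prob=0.002428
DDUUDD: M=66.4681, payoff=0.0000, prob=0.000462
UDUUDD: M=108.5366, payoff=0.0000, prob=0.002428
DUUUDD: M=108.5366, payoff=0.0000, prob=0.002428
UUUUDD: M=177.2306, payoff=28.9996, prob=0.012746
DDDDUD: M=50.5600, payoff=0.0000, prob=0.000088
UDDDUD: M=82.5600, payoff=0.0000, prob=0.000462
DUDDUD: M=65.2224, payoff=0.0000, prob=0.000462
UUDDUD: M=106.5024, payoff=0.0000, prob=0.002428
DDUDUD: M=52.5098, payoff=0.0000, prob=0.000462
UDUDUD: M=85.7439, payoff=0.0000, prob=0.002428
DUUDUD: M=85.7439, payoff=0.0000, prob=0.002428
UUUDUD: M=140.0122, payoff=28.9996, prob=0.012746
DDDUUD: M=52.5098, payoff=0.0000, prob=0.000462
UDDUUD: M=85.7439, payoff=0.0000, prob=0.002428
DUDUUD: M=85.7439, payoff=0.0000, prob=0.002428
UUDUUD: M=140.0122, payoff=28.9996, prob=0.012746
DDUUUD: M=85.7439, payoff=0.0000, prob=0.002428
UDUUUD: M=140.0122, payoff=28.9996, prob=0.012746
DUUUUD: M=140.0122, payoff=28.9996, prob=0.012746
UUUUUD: M=228.6275, payoff=0.0000, prob=0.066914
DDDDDU: M=50.5600, payoff=0.0000, prob=0.000088
UDDDDU: M=82.5600, payoff=0.0000, prob=0.000462
DUDDDU: M=65.2224, payoff=0.0000, prob=0.000462
UUDDDU: M=106.5024, payoff=0.0000, prob=0.002428
DDUDDU: M=51.5257, payoff=0.0000, prob=0.000462
UDUDDU: M=84.1369, payoff=0.0000, prob=0.002428
DUUDDU: M=84.1369, payoff=0.0000, prob=0.002428
UUUDDU: M=137.3881, payoff=28.9996, prob=0.012746
DDDUDU: M=50.5600, payoff=0.0000, prob=0.000462
UDDUDU: M=82.5600, payoff=0.0000, prob=0.002428
DUDUDU: M=67.7377, payoff=0.0000, prob=0.002428
UUDUDU: M=110.6096, payoff=28.9996, prob=0.012746
DDUUDU: M=67.7377, payoff=0.0000, prob=0.002428
UDUUDU: M=110.6096, payoff=28.9996, prob=0.012746
DUUUDU: M=110.6096, payoff=28.9996, prob=0.012746
UUUUDU: M=180.6157, payoff=99.0057, prob=0.066914
DDDDUU: M=50.5600, payoff=0.0000, prob=0.000462
UDDDUU: M=82.5600, payoff=0.0000, prob=0.002428
DUDDUU: M=67.7377, payoff=0.0000, prob=0.002428
UUDDUU: M=110.6096, payoff=28.9996, prob=0.012746
DDUDUU: M=67.7377, payoff=0.0000, prob=0.002428
UDUDUU: M=110.6096, payoff=28.9996, prob=0.012746
DUUDUU: M=110.6096, payoff=28.9996, prob=0.012746
UUUDUU: M=180.6157, payoff=99.0057, prob=0.066914
DDDUUU: M=67.7377, payoff=0.0000, prob=0.002428
UDDUUU: M=110.6096, payoff=28.9996, prob=0.012746
DUDUUU: M=110.6096, payoff=28.9996, prob=0.012746
UUDUUU: M=180.6157, payoff=99.0057, prob=0.066914
DDUUUU: M=110.6096, payoff=28.9996, prob=0.012746
UDUUUU: M=180.6157, payoff=99.0057, prob=0.066914
DUUUUU: M=180.6157, payoff=99.0057, prob=0.066914
UUUUUU: M=294.9295, payoff=0.0000, prob=0.351298
Price = Σ prob·payoff / R^6 = 38.668537 / 3.138428 = 12.3210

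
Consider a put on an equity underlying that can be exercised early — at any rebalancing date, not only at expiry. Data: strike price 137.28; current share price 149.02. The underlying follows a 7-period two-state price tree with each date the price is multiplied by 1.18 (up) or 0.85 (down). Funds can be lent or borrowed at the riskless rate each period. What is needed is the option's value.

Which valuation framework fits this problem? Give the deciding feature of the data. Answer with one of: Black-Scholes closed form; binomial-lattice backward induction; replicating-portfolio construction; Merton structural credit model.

Key observation: the defining feature is the embedded early-exercise option across 7 discrete dates on the spot-149.02 tree; pricing the strike-137.28 put means working backward with an exercise test at every node.

framework: binomial-lattice backward induction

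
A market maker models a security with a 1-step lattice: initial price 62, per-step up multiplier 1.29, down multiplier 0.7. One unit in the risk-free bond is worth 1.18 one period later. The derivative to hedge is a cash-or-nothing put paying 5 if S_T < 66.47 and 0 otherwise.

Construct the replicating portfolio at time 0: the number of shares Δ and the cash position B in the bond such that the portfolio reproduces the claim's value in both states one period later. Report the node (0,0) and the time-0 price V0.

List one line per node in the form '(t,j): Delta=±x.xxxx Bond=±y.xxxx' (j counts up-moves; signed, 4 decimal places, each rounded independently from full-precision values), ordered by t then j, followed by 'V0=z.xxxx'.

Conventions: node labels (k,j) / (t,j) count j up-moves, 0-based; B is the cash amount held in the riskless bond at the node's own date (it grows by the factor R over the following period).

(0,0): Delta=-0.1367 Bond=9.2646
V0=0.7900

The replicating-portfolio and risk-neutral prices coincide; use p* = (1.18−0.7)/(1.29−0.7) = 0.8136 for the latter.
Terminal payoffs: V(1,0)=5.0000, V(1,1)=0.0000
Node (0,0) S=62.0000: V=(p*·0.0000+(1−p*)·5.0000)/1.18=0.7900; Δ=(0.0000−5.0000)/(79.9800−43.4000)=-0.1367; B=V−Δ·S=9.2646
Sanity check at the root: Δ(0,0)·S0 + B(0,0) reproduces V0 = 0.7900.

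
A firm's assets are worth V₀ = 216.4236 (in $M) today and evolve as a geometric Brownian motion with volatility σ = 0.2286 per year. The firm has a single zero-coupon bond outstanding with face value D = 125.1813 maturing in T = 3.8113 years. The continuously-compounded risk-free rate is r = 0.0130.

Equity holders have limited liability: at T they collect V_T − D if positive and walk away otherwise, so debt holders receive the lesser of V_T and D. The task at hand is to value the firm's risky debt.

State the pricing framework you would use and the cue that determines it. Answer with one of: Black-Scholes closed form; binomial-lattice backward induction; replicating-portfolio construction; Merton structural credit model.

framework: Merton structural credit model

Key observation: the asked-for credit quantity lives on the firm's capital structure — asset value, asset volatility, debt face 125.1813 — which is the structural model's domain.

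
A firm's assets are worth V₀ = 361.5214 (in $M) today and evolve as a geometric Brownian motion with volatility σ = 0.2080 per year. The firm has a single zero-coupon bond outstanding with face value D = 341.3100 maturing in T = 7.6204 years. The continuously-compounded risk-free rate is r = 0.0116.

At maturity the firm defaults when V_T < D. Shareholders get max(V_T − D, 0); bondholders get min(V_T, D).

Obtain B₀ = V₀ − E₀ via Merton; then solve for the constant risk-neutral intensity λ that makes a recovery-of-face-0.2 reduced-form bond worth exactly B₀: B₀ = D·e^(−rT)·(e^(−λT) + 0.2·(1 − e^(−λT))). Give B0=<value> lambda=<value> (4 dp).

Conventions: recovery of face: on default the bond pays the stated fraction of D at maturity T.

Equity is a call on the firm's assets struck at D = 341.3100:
d₁ = [ln(V₀/D) + (r + σ²/2)T] / (σ√T)
   = [ln(361.5214/341.3100) + (0.0116 + 0.5·0.2080²)·7.6204] / (0.2080·√7.6204)
   = [0.057530 + 0.253241] / 0.574185 = 0.541238
d₂ = d₁ − σ√T = 0.541238 − 0.574185 = -0.032947
N(d₁) = 0.705828,  N(d₂) = 0.486858,  e^(−rT) = 0.915398
E₀ = V₀·N(d₁) − D·e^(−rT)·N(d₂)
   = 361.5214·0.705828 − 341.3100·0.915398·0.486858 = 103.060752
B₀ = V₀ − E₀ = 361.5214 − 103.060752 = 258.460648
e^(−λT) = (B₀·e^(rT)/D − 0.2)/(1 − 0.2) = (258.4606·1.092421/341.3100 − 0.2)/0.8 = 0.78405948
λ = −ln(0.78405948)/7.6204 = 0.031924

B0=258.4606 lambda=0.0319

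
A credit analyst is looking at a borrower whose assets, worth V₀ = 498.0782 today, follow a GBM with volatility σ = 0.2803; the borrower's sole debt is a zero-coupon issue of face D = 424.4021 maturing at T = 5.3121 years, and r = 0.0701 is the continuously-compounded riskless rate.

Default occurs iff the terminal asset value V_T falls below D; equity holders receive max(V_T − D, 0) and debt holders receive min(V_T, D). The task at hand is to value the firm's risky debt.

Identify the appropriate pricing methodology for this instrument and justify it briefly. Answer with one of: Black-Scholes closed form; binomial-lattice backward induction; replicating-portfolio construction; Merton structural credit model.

framework: Merton structural credit model

Key observation: the asked-for credit quantity lives on the firm's capital structure — asset value, asset volatility, debt face 424.4021 — which is the structural model's domain.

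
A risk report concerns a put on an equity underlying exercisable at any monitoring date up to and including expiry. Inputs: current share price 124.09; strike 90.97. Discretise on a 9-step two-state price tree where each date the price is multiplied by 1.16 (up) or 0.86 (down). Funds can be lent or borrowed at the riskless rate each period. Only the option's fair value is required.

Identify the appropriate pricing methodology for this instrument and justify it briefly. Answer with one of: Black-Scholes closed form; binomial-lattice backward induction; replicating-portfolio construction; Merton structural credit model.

Key observation: early exercise of the strike-90.97 put must be checked at each of the 9 dates (spot 124.09), which forces a node-by-node comparison of intrinsic and continuation value backward from expiry.

framework: binomial-lattice backward induction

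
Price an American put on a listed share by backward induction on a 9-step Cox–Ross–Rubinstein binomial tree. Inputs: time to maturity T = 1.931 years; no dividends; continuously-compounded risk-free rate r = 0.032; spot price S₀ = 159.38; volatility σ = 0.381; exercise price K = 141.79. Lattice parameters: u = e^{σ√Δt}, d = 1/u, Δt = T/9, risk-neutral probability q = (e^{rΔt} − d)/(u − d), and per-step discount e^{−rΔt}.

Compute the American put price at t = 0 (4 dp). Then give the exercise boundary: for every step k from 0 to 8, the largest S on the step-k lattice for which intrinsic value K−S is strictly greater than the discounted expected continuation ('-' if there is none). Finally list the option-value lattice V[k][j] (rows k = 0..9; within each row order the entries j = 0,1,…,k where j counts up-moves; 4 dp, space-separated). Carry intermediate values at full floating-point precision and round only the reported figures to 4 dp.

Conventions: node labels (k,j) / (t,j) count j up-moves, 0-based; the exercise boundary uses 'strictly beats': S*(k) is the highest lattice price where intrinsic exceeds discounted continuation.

price = 20.1413
boundary = - - - - 78.6787 65.9497 78.6787 93.8645 111.9813
tree:
20.1413
28.0094 11.7512
37.9139 17.4864 5.5931
49.7670 25.3841 9.0252 1.8869
63.1113 35.7635 14.2990 3.3367 0.3146
75.8403 48.5820 22.1373 5.8572 0.6038 0.0000
86.5099 63.1113 33.2537 10.1919 1.1590 0.0000 0.0000
95.4534 75.8403 47.9255 17.5463 2.2245 0.0000 0.0000 0.0000
102.9499 86.5099 63.1113 29.8087 4.2697 0.0000 0.0000 0.0000 0.0000
109.2336 95.4534 75.8403 47.9255 8.1952 0.0000 0.0000 0.0000 0.0000 0.0000

Δt=0.21456, u=1.19301, d=0.83822, q=0.47541, disc=e^(-rΔt)=0.99316
k=9 terminal: V=max(K-S,0) → 109.2336 95.4534 75.8403 47.9255 8.1952 0.0000 0.0000 0.0000 0.0000 0.0000
k=8: j=0 S=38.8401 intr=102.9499 cont=101.9797 V=102.9499[EX]; j=1 S=55.2801 intr=86.5099 cont=85.5397 V=86.5099[EX]; j=2 S=78.6787 intr=63.1113 cont=62.1411 V=63.1113[EX]; j=3 S=111.9813 intr=29.8087 cont=28.8385 V=29.8087[EX]; j=4 S=159.3800 intr=0.0000 cont=4.2697 V=4.2697[hold]; j=5 S=226.8413 intr=0.0000 cont=0.0000 V=0.0000[hold]; j=6 S=322.8572 intr=0.0000 cont=0.0000 V=0.0000[hold]; j=7 S=459.5141 intr=0.0000 cont=0.0000 V=0.0000[hold]; j=8 S=654.0143 intr=0.0000 cont=0.0000 V=0.0000[hold]  S*(8)=111.9813
k=7: j=0 S=46.3366 intr=95.4534 cont=94.4832 V=95.4534[EX]; j=1 S=65.9497 intr=75.8403 cont=74.8701 V=75.8403[EX]; j=2 S=93.8645 intr=47.9255 cont=46.9554 V=47.9255[EX]; j=3 S=133.5948 intr=8.1952 cont=17.5463 V=17.5463[hold]; j=4 S=190.1420 intr=0.0000 cont=2.2245 V=2.2245[hold]; j=5 S=270.6240 intr=0.0000 cont=0.0000 V=0.0000[hold]; j=6 S=385.1720 intr=0.0000 cont=0.0000 V=0.0000[hold]; j=7 S=548.2051 intr=0.0000 cont=0.0000 V=0.0000[hold]  S*(7)=93.8645
k=6: j=0 S=55.2801 intr=86.5099 cont=85.5397 V=86.5099[EX]; j=1 S=78.6787 intr=63.1113 cont=62.1411 V=63.1113[EX]; j=2 S=111.9813 intr=29.8087 cont=33.2537 V=33.2537[hold]; j=3 S=159.3800 intr=0.0000 cont=10.1919 V=10.1919[hold]; j=4 S=226.8413 intr=0.0000 cont=1.1590 V=1.1590[hold]; j=5 S=322.8572 intr=0.0000 cont=0.0000 V=0.0000[hold]; j=6 S=459.5141 intr=0.0000 cont=0.0000 V=0.0000[hold]  S*(6)=78.6787
k=5: j=0 S=65.9497 intr=75.8403 cont=74.8701 V=75.8403[EX]; j=1 S=93.8645 intr=47.9255 cont=48.5820 V=48.5820[hold]; j=2 S=133.5948 intr=8.1952 cont=22.1373 V=22.1373[hold]; j=3 S=190.1420 intr=0.0000 cont=5.8572 V=5.8572[hold]; j=4 S=270.6240 intr=0.0000 cont=0.6038 V=0.6038[hold]; j=5 S=385.1720 intr=0.0000 cont=0.0000 V=0.0000[hold]  S*(5)=65.9497
k=4: j=0 S=78.6787 intr=63.1113 cont=62.4511 V=63.1113[EX]; j=1 S=111.9813 intr=29.8087 cont=35.7635 V=35.7635[hold]; j=2 S=159.3800 intr=0.0000 cont=14.2990 V=14.2990[hold]; j=3 S=226.8413 intr=0.0000 cont=3.3367 V=3.3367[hold]; j=4 S=322.8572 intr=0.0000 cont=0.3146 V=0.3146[hold]  S*(4)=78.6787
k=3: j=0 S=93.8645 intr=47.9255 cont=49.7670 V=49.7670[hold]; j=1 S=133.5948 intr=8.1952 cont=25.3841 V=25.3841[hold]; j=2 S=190.1420 intr=0.0000 cont=9.0252 V=9.0252[hold]; j=3 S=270.6240 intr=0.0000 cont=1.8869 V=1.8869[hold]  S*(3)=-
k=2: j=0 S=111.9813 intr=29.8087 cont=37.9139 V=37.9139[hold]; j=1 S=159.3800 intr=0.0000 cont=17.4864 V=17.4864[hold]; j=2 S=226.8413 intr=0.0000 cont=5.5931 V=5.5931[hold]  S*(2)=-
k=1: j=0 S=133.5948 intr=8.1952 cont=28.0094 V=28.0094[hold]; j=1 S=190.1420 intr=0.0000 cont=11.7512 V=11.7512[hold]  S*(1)=-
k=0: j=0 S=159.3800 intr=0.0000 cont=20.1413 V=20.1413[hold]  S*(0)=-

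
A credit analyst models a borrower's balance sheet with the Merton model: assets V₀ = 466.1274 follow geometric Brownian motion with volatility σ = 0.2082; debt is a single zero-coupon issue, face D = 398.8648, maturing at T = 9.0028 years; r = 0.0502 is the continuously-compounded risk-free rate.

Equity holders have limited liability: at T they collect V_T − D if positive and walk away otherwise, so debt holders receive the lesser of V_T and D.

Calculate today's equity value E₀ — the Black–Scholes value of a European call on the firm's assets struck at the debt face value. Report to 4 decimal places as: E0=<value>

E0=230.5702

Work the structural quantities from V₀ = 466.1274 against face 398.8648:
d₁ = [ln(V₀/D) + (r + σ²/2)T] / (σ√T)
   = [ln(466.1274/398.8648) + (0.0502 + 0.5·0.2082²)·9.0028] / (0.2082·√9.0028)
   = [0.155836 + 0.647064] / 0.624697 = 1.285263
d₂ = d₁ − σ√T = 1.285263 − 0.624697 = 0.660566
N(d₁) = 0.900650,  N(d₂) = 0.745555,  e^(−rT) = 0.636392
E₀ = V₀·N(d₁) − D·e^(−rT)·N(d₂)
   = 466.1274·0.900650 − 398.8648·0.636392·0.745555 = 230.570169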